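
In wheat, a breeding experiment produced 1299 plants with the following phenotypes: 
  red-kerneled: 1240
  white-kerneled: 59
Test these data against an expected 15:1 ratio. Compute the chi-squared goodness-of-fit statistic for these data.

Total ratio parts = 16. Expected numbers out of 1299:
  red-kerneled: 1299 × 15/16 = 1217.8125
  white-kerneled: 1299 × 1/16 = 81.1875
χ² = Σ (O − E)² / E
  red-kerneled: (1240 − 1217.8125)² / 1217.8125 = 0.4042
  white-kerneled: (59 − 81.1875)² / 81.1875 = 6.0636
χ² = 0.4042 + 6.0636 = 6.4678 ≈ 6.468

6.468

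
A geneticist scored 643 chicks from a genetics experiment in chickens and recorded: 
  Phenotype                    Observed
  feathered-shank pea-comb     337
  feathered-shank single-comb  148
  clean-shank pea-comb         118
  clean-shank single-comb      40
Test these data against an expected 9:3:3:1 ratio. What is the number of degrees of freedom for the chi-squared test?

A goodness-of-fit test with 4 phenotype classes has df = 4 − 1 = 3.

3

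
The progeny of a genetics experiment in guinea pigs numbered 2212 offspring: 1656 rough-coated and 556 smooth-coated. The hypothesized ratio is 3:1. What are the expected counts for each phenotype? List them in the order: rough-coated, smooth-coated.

Total ratio parts = 4. Expected numbers out of 2212:
  rough-coated: 2212 × 3/4 = 1659
  smooth-coated: 2212 × 1/4 = 553

1659, 553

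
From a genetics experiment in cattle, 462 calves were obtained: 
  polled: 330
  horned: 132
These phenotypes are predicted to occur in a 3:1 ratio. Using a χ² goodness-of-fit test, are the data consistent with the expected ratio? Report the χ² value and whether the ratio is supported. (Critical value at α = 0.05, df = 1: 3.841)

3.143; consistent

The 3:1 ratio has 4 parts, so with N = 462 the expected counts are:
  polled: 462 × 3/4 = 346.5
  horned: 462 × 1/4 = 115.5
χ² = Σ (O − E)² / E
  polled: (330 − 346.5)² / 346.5 = 0.7857
  horned: (132 − 115.5)² / 115.5 = 2.3571
χ² = 0.7857 + 2.3571 = 3.1428 ≈ 3.143
Degrees of freedom = 2 − 1 = 1; critical value at α = 0.05 is 3.841.
Since 3.143 < 3.841, we fail to reject the null hypothesis — the data are consistent with the 3:1 ratio.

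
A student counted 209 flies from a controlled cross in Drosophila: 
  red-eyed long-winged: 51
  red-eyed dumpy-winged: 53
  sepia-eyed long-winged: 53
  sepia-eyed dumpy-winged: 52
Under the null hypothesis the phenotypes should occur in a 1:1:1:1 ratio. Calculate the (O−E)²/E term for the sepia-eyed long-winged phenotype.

Total ratio parts = 4. Expected numbers out of 209:
  red-eyed long-winged: 209 × 1/4 = 52.25
  red-eyed dumpy-winged: 209 × 1/4 = 52.25
  sepia-eyed long-winged: 209 × 1/4 = 52.25
  sepia-eyed dumpy-winged: 209 × 1/4 = 52.25
Contribution of sepia-eyed long-winged: (53 − 52.25)² / 52.25 = 0.0108

0.011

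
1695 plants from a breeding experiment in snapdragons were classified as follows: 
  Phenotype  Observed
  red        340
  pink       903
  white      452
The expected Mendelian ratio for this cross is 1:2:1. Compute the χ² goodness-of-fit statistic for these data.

22.070

Expected counts for N = 1695 under a 1:2:1 ratio (total parts = 4):
  red: 1695 × 1/4 = 423.75
  pink: 1695 × 2/4 = 847.5
  white: 1695 × 1/4 = 423.75
χ² = Σ (O − E)² / E
  red: (340 − 423.75)² / 423.75 = 16.5524
  pink: (903 − 847.5)² / 847.5 = 3.6345
  white: (452 − 423.75)² / 423.75 = 1.8833
χ² = 16.5524 + 3.6345 + 1.8833 = 22.0702 ≈ 22.070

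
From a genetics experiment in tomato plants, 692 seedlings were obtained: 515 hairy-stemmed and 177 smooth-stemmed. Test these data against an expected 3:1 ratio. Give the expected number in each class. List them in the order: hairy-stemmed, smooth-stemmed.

519, 173

Total ratio parts = 4. Expected numbers out of 692:
  hairy-stemmed: 692 × 3/4 = 519
  smooth-stemmed: 692 × 1/4 = 173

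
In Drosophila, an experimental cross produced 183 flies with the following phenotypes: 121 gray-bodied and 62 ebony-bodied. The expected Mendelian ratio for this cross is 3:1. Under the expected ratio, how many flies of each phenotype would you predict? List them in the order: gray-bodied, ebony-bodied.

137.25, 45.75

Total ratio parts = 4. Expected numbers out of 183:
  gray-bodied: 183 × 3/4 = 137.25
  ebony-bodied: 183 × 1/4 = 45.75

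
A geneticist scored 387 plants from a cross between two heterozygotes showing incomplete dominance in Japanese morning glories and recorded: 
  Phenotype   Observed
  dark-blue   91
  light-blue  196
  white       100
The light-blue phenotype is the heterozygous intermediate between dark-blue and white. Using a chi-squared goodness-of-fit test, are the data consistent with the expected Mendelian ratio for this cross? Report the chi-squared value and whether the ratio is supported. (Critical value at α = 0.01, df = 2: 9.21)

With incomplete dominance, a heterozygote × heterozygote cross gives a 1:2:1 phenotypic ratio.
Total ratio parts = 4. Expected numbers out of 387:
  dark-blue: 387 × 1/4 = 96.75
  light-blue: 387 × 2/4 = 193.5
  white: 387 × 1/4 = 96.75
χ² = Σ (O − E)² / E
  dark-blue: (91 − 96.75)² / 96.75 = 0.3417
  light-blue: (196 − 193.5)² / 193.5 = 0.0323
  white: (100 − 96.75)² / 96.75 = 0.1092
χ² = 0.3417 + 0.0323 + 0.1092 = 0.4832 ≈ 0.483
Degrees of freedom = 3 − 1 = 2; critical value at α = 0.01 is 9.21.
Since 0.483 < 9.21, we fail to reject the null hypothesis — the data are consistent with the 1:2:1 ratio.

0.483; consistent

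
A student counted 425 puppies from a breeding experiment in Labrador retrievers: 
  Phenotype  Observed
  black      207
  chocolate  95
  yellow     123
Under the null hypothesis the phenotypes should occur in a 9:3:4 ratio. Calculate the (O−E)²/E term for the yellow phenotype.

Total ratio parts = 16. Expected numbers out of 425:
  black: 425 × 9/16 = 239.0625
  chocolate: 425 × 3/16 = 79.6875
  yellow: 425 × 4/16 = 106.25
Contribution of yellow: (123 − 106.25)² / 106.25 = 2.6406

2.641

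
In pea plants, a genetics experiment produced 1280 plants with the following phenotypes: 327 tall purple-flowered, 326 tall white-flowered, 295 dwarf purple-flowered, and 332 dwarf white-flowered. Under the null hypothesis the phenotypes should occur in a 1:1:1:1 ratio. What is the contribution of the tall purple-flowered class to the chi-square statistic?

Total ratio parts = 4. Expected numbers out of 1280:
  tall purple-flowered: 1280 × 1/4 = 320
  tall white-flowered: 1280 × 1/4 = 320
  dwarf purple-flowered: 1280 × 1/4 = 320
  dwarf white-flowered: 1280 × 1/4 = 320
Contribution of tall purple-flowered: (327 − 320)² / 320 = 0.1531

0.153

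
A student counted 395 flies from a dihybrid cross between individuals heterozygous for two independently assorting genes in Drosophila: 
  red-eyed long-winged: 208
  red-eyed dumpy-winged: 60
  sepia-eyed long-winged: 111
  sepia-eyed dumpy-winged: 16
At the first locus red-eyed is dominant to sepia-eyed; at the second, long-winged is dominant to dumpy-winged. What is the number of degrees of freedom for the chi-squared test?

3

A dihybrid F₂ with independent assortment and complete dominance at both loci gives a 9:3:3:1 phenotypic ratio.
A goodness-of-fit test with 4 phenotype classes has df = 4 − 1 = 3.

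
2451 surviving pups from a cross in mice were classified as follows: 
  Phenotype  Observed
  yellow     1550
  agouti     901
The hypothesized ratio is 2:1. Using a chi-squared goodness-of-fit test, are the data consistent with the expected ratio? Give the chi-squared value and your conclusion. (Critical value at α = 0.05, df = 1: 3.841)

Total ratio parts = 3. Expected numbers out of 2451:
  yellow: 2451 × 2/3 = 1634
  agouti: 2451 × 1/3 = 817
χ² = Σ (O − E)² / E
  yellow: (1550 − 1634)² / 1634 = 4.3182
  agouti: (901 − 817)² / 817 = 8.6365
χ² = 4.3182 + 8.6365 = 12.9547 ≈ 12.955
Degrees of freedom = 2 − 1 = 1; critical value at α = 0.05 is 3.841.
Since 12.955 > 3.841, we reject the null hypothesis — the data do not fit the 2:1 ratio.

12.955; not consistent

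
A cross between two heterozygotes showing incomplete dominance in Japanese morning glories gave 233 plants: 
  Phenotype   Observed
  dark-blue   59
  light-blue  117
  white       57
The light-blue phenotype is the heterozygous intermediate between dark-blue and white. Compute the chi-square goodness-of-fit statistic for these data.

0.039

With incomplete dominance, a heterozygote × heterozygote cross gives a 1:2:1 phenotypic ratio.
Total ratio parts = 4. Expected numbers out of 233:
  dark-blue: 233 × 1/4 = 58.25
  light-blue: 233 × 2/4 = 116.5
  white: 233 × 1/4 = 58.25
χ² = Σ (O − E)² / E
  dark-blue: (59 − 58.25)² / 58.25 = 0.0097
  light-blue: (117 − 116.5)² / 116.5 = 0.0021
  white: (57 − 58.25)² / 58.25 = 0.0268
χ² = 0.0097 + 0.0021 + 0.0268 = 0.0386 ≈ 0.039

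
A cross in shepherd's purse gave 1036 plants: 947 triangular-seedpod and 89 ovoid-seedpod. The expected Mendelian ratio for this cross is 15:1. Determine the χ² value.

The 15:1 ratio has 16 parts, so with N = 1036 the expected counts are:
  triangular-seedpod: 1036 × 15/16 = 971.25
  ovoid-seedpod: 1036 × 1/16 = 64.75
χ² = Σ (O − E)² / E
  triangular-seedpod: (947 − 971.25)² / 971.25 = 0.6055
  ovoid-seedpod: (89 − 64.75)² / 64.75 = 9.0820
χ² = 0.6055 + 9.0820 = 9.6875 ≈ 9.688

9.688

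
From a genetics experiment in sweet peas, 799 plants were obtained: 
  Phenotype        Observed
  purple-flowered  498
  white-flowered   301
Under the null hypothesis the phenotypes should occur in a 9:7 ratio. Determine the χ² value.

11.994

Total ratio parts = 16. Expected numbers out of 799:
  purple-flowered: 799 × 9/16 = 449.4375
  white-flowered: 799 × 7/16 = 349.5625
χ² = Σ (O − E)² / E
  purple-flowered: (498 − 449.4375)² / 449.4375 = 5.2473
  white-flowered: (301 − 349.5625)² / 349.5625 = 6.7465
χ² = 5.2473 + 6.7465 = 11.9938 ≈ 11.994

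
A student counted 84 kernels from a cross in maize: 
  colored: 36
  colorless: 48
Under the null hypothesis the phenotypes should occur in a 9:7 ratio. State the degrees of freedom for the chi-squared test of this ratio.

A goodness-of-fit test with 2 phenotype classes has df = 2 − 1 = 1.

1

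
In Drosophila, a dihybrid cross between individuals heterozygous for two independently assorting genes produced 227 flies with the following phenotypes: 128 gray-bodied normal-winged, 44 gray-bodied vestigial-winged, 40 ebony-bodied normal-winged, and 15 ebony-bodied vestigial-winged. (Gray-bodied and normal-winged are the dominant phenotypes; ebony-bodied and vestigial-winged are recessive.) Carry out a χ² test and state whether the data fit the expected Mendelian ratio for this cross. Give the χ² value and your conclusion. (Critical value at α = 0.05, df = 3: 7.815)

A dihybrid F₂ with independent assortment and complete dominance at both loci gives a 9:3:3:1 phenotypic ratio.
The 9:3:3:1 ratio has 16 parts, so with N = 227 the expected counts are:
  gray-bodied normal-winged: 227 × 9/16 = 127.6875
  gray-bodied vestigial-winged: 227 × 3/16 = 42.5625
  ebony-bodied normal-winged: 227 × 3/16 = 42.5625
  ebony-bodied vestigial-winged: 227 × 1/16 = 14.1875
χ² = Σ (O − E)² / E
  gray-bodied normal-winged: (128 − 127.6875)² / 127.6875 = 0.0008
  gray-bodied vestigial-winged: (44 − 42.5625)² / 42.5625 = 0.0485
  ebony-bodied normal-winged: (40 − 42.5625)² / 42.5625 = 0.1543
  ebony-bodied vestigial-winged: (15 − 14.1875)² / 14.1875 = 0.0465
χ² = 0.0008 + 0.0485 + 0.1543 + 0.0465 = 0.2501 ≈ 0.250
Degrees of freedom = 4 − 1 = 3; critical value at α = 0.05 is 7.815.
Since 0.250 < 7.815, we fail to reject the null hypothesis — the data are consistent with the 9:3:3:1 ratio.

0.250; consistent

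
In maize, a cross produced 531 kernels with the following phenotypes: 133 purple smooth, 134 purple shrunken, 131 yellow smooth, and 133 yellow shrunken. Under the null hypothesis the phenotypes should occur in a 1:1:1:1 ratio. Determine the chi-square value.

The 1:1:1:1 ratio has 4 parts, so with N = 531 the expected counts are:
  purple smooth: 531 × 1/4 = 132.75
  purple shrunken: 531 × 1/4 = 132.75
  yellow smooth: 531 × 1/4 = 132.75
  yellow shrunken: 531 × 1/4 = 132.75
χ² = Σ (O − E)² / E
  purple smooth: (133 − 132.75)² / 132.75 = 0.0005
  purple shrunken: (134 − 132.75)² / 132.75 = 0.0118
  yellow smooth: (131 − 132.75)² / 132.75 = 0.0231
  yellow shrunken: (133 − 132.75)² / 132.75 = 0.0005
χ² = 0.0005 + 0.0118 + 0.0231 + 0.0005 = 0.0359 ≈ 0.036

0.036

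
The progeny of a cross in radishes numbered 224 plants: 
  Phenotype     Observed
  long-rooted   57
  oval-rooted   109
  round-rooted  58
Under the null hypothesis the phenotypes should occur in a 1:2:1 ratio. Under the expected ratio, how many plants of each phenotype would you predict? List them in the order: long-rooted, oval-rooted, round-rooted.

56, 112, 56

Total ratio parts = 4. Expected numbers out of 224:
  long-rooted: 224 × 1/4 = 56
  oval-rooted: 224 × 2/4 = 112
  round-rooted: 224 × 1/4 = 56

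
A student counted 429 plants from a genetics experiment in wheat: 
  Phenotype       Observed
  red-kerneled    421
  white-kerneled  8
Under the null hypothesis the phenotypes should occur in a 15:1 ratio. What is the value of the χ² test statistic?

The 15:1 ratio has 16 parts, so with N = 429 the expected counts are:
  red-kerneled: 429 × 15/16 = 402.1875
  white-kerneled: 429 × 1/16 = 26.8125
χ² = Σ (O − E)² / E
  red-kerneled: (421 − 402.1875)² / 402.1875 = 0.8800
  white-kerneled: (8 − 26.8125)² / 26.8125 = 13.1994
χ² = 0.8800 + 13.1994 = 14.0794 ≈ 14.079

14.079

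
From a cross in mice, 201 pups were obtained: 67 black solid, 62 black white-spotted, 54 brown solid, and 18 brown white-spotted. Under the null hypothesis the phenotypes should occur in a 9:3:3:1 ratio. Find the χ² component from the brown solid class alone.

7.061

Total ratio parts = 16. Expected numbers out of 201:
  black solid: 201 × 9/16 = 113.0625
  black white-spotted: 201 × 3/16 = 37.6875
  brown solid: 201 × 3/16 = 37.6875
  brown white-spotted: 201 × 1/16 = 12.5625
Contribution of brown solid: (54 − 37.6875)² / 37.6875 = 7.0606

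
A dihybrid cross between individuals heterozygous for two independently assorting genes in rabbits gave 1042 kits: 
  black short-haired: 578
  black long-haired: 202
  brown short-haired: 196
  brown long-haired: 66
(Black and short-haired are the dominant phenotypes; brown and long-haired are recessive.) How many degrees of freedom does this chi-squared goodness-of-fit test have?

A dihybrid F₂ with independent assortment and complete dominance at both loci gives a 9:3:3:1 phenotypic ratio.
A goodness-of-fit test with 4 phenotype classes has df = 4 − 1 = 3.

3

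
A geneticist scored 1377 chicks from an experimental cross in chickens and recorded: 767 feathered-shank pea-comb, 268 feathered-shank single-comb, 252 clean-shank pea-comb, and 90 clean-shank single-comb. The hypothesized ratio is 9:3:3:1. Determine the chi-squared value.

The 9:3:3:1 ratio has 16 parts, so with N = 1377 the expected counts are:
  feathered-shank pea-comb: 1377 × 9/16 = 774.5625
  feathered-shank single-comb: 1377 × 3/16 = 258.1875
  clean-shank pea-comb: 1377 × 3/16 = 258.1875
  clean-shank single-comb: 1377 × 1/16 = 86.0625
χ² = Σ (O − E)² / E
  feathered-shank pea-comb: (767 − 774.5625)² / 774.5625 = 0.0738
  feathered-shank single-comb: (268 − 258.1875)² / 258.1875 = 0.3729
  clean-shank pea-comb: (252 − 258.1875)² / 258.1875 = 0.1483
  clean-shank single-comb: (90 − 86.0625)² / 86.0625 = 0.1801
χ² = 0.0738 + 0.3729 + 0.1483 + 0.1801 = 0.7751 ≈ 0.775

0.775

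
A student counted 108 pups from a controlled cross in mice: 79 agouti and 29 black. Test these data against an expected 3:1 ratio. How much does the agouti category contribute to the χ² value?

Under the 3:1 hypothesis (Σ ratio = 4, N = 108):
  agouti: 108 × 3/4 = 81
  black: 108 × 1/4 = 27
Contribution of agouti: (79 − 81)² / 81 = 0.0494

0.049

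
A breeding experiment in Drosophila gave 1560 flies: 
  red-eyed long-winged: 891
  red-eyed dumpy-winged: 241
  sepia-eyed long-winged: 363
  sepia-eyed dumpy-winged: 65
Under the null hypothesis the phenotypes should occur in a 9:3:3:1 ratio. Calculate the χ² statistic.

37.101

The 9:3:3:1 ratio has 16 parts, so with N = 1560 the expected counts are:
  red-eyed long-winged: 1560 × 9/16 = 877.5
  red-eyed dumpy-winged: 1560 × 3/16 = 292.5
  sepia-eyed long-winged: 1560 × 3/16 = 292.5
  sepia-eyed dumpy-winged: 1560 × 1/16 = 97.5
χ² = Σ (O − E)² / E
  red-eyed long-winged: (891 − 877.5)² / 877.5 = 0.2077
  red-eyed dumpy-winged: (241 − 292.5)² / 292.5 = 9.0675
  sepia-eyed long-winged: (363 − 292.5)² / 292.5 = 16.9923
  sepia-eyed dumpy-winged: (65 − 97.5)² / 97.5 = 10.8333
χ² = 0.2077 + 9.0675 + 16.9923 + 10.8333 = 37.1008 ≈ 37.101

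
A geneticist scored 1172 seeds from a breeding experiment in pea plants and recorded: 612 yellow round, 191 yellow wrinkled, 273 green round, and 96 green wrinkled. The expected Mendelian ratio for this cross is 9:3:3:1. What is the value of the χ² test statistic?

27.117

Under the 9:3:3:1 hypothesis (Σ ratio = 16, N = 1172):
  yellow round: 1172 × 9/16 = 659.25
  yellow wrinkled: 1172 × 3/16 = 219.75
  green round: 1172 × 3/16 = 219.75
  green wrinkled: 1172 × 1/16 = 73.25
χ² = Σ (O − E)² / E
  yellow round: (612 − 659.25)² / 659.25 = 3.3865
  yellow wrinkled: (191 − 219.75)² / 219.75 = 3.7614
  green round: (273 − 219.75)² / 219.75 = 12.9036
  green wrinkled: (96 − 73.25)² / 73.25 = 7.0657
χ² = 3.3865 + 3.7614 + 12.9036 + 7.0657 = 27.1172 ≈ 27.117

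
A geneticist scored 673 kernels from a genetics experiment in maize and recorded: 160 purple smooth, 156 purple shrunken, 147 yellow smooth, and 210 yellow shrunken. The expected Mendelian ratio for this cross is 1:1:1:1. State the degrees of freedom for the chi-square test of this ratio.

3

A goodness-of-fit test with 4 phenotype classes has df = 4 − 1 = 3.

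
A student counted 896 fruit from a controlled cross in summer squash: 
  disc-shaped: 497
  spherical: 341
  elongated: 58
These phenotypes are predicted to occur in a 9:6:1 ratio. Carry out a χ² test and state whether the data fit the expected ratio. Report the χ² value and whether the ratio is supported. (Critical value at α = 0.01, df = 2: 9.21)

Total ratio parts = 16. Expected numbers out of 896:
  disc-shaped: 896 × 9/16 = 504
  spherical: 896 × 6/16 = 336
  elongated: 896 × 1/16 = 56
χ² = Σ (O − E)² / E
  disc-shaped: (497 − 504)² / 504 = 0.0972
  spherical: (341 − 336)² / 336 = 0.0744
  elongated: (58 − 56)² / 56 = 0.0714
χ² = 0.0972 + 0.0744 + 0.0714 = 0.243
Degrees of freedom = 3 − 1 = 2; critical value at α = 0.01 is 9.21.
Since 0.243 < 9.21, we fail to reject the null hypothesis — the data are consistent with the 9:6:1 ratio.

0.243; consistent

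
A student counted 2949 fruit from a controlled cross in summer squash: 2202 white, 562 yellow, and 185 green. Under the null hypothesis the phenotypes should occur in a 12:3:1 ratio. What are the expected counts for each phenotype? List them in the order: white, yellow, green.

2211.75, 552.9375, 184.3125

Under the 12:3:1 hypothesis (Σ ratio = 16, N = 2949):
  white: 2949 × 12/16 = 2211.75
  yellow: 2949 × 3/16 = 552.9375
  green: 2949 × 1/16 = 184.3125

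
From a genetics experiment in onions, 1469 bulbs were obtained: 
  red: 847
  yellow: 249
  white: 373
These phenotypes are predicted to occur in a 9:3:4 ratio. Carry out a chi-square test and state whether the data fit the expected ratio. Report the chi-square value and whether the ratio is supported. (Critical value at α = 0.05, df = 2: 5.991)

The 9:3:4 ratio has 16 parts, so with N = 1469 the expected counts are:
  red: 1469 × 9/16 = 826.3125
  yellow: 1469 × 3/16 = 275.4375
  white: 1469 × 4/16 = 367.25
χ² = Σ (O − E)² / E
  red: (847 − 826.3125)² / 826.3125 = 0.5179
  yellow: (249 − 275.4375)² / 275.4375 = 2.5376
  white: (373 − 367.25)² / 367.25 = 0.0900
χ² = 0.5179 + 2.5376 + 0.0900 = 3.1455 ≈ 3.146
Degrees of freedom = 3 − 1 = 2; critical value at α = 0.05 is 5.991.
Since 3.146 < 5.991, we fail to reject the null hypothesis — the data are consistent with the 9:3:4 ratio.

3.146; consistent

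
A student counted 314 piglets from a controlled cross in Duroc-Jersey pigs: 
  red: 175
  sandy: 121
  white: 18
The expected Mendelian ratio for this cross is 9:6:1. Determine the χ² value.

0.239

Total ratio parts = 16. Expected numbers out of 314:
  red: 314 × 9/16 = 176.625
  sandy: 314 × 6/16 = 117.75
  white: 314 × 1/16 = 19.625
χ² = Σ (O − E)² / E
  red: (175 − 176.625)² / 176.625 = 0.0150
  sandy: (121 − 117.75)² / 117.75 = 0.0897
  white: (18 − 19.625)² / 19.625 = 0.1346
χ² = 0.0150 + 0.0897 + 0.1346 = 0.2393 ≈ 0.239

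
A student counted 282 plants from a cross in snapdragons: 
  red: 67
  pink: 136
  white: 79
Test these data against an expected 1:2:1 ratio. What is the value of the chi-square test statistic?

1.376

The 1:2:1 ratio has 4 parts, so with N = 282 the expected counts are:
  red: 282 × 1/4 = 70.5
  pink: 282 × 2/4 = 141
  white: 282 × 1/4 = 70.5
χ² = Σ (O − E)² / E
  red: (67 − 70.5)² / 70.5 = 0.1738
  pink: (136 − 141)² / 141 = 0.1773
  white: (79 − 70.5)² / 70.5 = 1.0248
χ² = 0.1738 + 0.1773 + 1.0248 = 1.3759 ≈ 1.376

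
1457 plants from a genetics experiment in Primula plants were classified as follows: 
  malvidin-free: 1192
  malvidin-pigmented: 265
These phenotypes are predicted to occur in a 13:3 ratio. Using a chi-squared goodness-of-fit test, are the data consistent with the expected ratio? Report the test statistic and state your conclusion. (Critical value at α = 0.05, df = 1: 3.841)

Expected counts for N = 1457 under a 13:3 ratio (total parts = 16):
  malvidin-free: 1457 × 13/16 = 1183.8125
  malvidin-pigmented: 1457 × 3/16 = 273.1875
χ² = Σ (O − E)² / E
  malvidin-free: (1192 − 1183.8125)² / 1183.8125 = 0.0566
  malvidin-pigmented: (265 − 273.1875)² / 273.1875 = 0.2454
χ² = 0.0566 + 0.2454 = 0.302
Degrees of freedom = 2 − 1 = 1; critical value at α = 0.05 is 3.841.
Since 0.302 < 3.841, we fail to reject the null hypothesis — the data are consistent with the 13:3 ratio.

0.302; consistent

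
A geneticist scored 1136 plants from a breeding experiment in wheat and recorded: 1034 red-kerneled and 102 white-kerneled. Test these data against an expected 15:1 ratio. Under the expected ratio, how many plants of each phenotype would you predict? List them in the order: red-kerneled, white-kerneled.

Under the 15:1 hypothesis (Σ ratio = 16, N = 1136):
  red-kerneled: 1136 × 15/16 = 1065
  white-kerneled: 1136 × 1/16 = 71

1065, 71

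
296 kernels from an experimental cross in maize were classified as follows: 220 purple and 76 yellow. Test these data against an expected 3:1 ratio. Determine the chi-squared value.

0.072

Expected counts for N = 296 under a 3:1 ratio (total parts = 4):
  purple: 296 × 3/4 = 222
  yellow: 296 × 1/4 = 74
χ² = Σ (O − E)² / E
  purple: (220 − 222)² / 222 = 0.0180
  yellow: (76 − 74)² / 74 = 0.0541
χ² = 0.0180 + 0.0541 = 0.0721 ≈ 0.072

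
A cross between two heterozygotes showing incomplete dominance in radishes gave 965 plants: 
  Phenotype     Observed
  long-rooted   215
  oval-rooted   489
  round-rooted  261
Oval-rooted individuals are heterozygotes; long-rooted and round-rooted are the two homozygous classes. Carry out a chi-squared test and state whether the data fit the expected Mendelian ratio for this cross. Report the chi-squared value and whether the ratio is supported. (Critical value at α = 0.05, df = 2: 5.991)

4.561; consistent

With incomplete dominance, a heterozygote × heterozygote cross gives a 1:2:1 phenotypic ratio.
The 1:2:1 ratio has 4 parts, so with N = 965 the expected counts are:
  long-rooted: 965 × 1/4 = 241.25
  oval-rooted: 965 × 2/4 = 482.5
  round-rooted: 965 × 1/4 = 241.25
χ² = Σ (O − E)² / E
  long-rooted: (215 − 241.25)² / 241.25 = 2.8562
  oval-rooted: (489 − 482.5)² / 482.5 = 0.0876
  round-rooted: (261 − 241.25)² / 241.25 = 1.6168
χ² = 2.8562 + 0.0876 + 1.6168 = 4.5606 ≈ 4.561
Degrees of freedom = 3 − 1 = 2; critical value at α = 0.05 is 5.991.
Since 4.561 < 5.991, we fail to reject the null hypothesis — the data are consistent with the 1:2:1 ratio.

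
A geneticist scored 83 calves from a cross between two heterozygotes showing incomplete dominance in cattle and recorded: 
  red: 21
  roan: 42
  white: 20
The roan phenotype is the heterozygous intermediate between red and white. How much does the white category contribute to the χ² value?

With incomplete dominance, a heterozygote × heterozygote cross gives a 1:2:1 phenotypic ratio.
The 1:2:1 ratio has 4 parts, so with N = 83 the expected counts are:
  red: 83 × 1/4 = 20.75
  roan: 83 × 2/4 = 41.5
  white: 83 × 1/4 = 20.75
Contribution of white: (20 − 20.75)² / 20.75 = 0.0271

0.027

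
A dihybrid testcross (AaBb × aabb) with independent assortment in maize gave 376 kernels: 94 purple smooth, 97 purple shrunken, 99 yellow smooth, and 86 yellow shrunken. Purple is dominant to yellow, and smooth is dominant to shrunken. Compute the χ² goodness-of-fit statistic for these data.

A dihybrid testcross with independent assortment gives a 1:1:1:1 ratio.
Total ratio parts = 4. Expected numbers out of 376:
  purple smooth: 376 × 1/4 = 94
  purple shrunken: 376 × 1/4 = 94
  yellow smooth: 376 × 1/4 = 94
  yellow shrunken: 376 × 1/4 = 94
χ² = Σ (O − E)² / E
  purple smooth: (94 − 94)² / 94 = 0.0000
  purple shrunken: (97 − 94)² / 94 = 0.0957
  yellow smooth: (99 − 94)² / 94 = 0.2660
  yellow shrunken: (86 − 94)² / 94 = 0.6809
χ² = 0.0000 + 0.0957 + 0.2660 + 0.6809 = 1.0426 ≈ 1.043

1.043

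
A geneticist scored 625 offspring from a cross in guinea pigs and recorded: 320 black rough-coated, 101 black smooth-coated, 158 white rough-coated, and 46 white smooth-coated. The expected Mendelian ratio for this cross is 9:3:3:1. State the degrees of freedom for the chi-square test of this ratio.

A goodness-of-fit test with 4 phenotype classes has df = 4 − 1 = 3.

3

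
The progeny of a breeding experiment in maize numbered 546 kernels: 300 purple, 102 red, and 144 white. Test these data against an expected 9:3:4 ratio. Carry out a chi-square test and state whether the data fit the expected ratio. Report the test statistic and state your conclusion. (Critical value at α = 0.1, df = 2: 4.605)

0.579; consistent

Under the 9:3:4 hypothesis (Σ ratio = 16, N = 546):
  purple: 546 × 9/16 = 307.125
  red: 546 × 3/16 = 102.375
  white: 546 × 4/16 = 136.5
χ² = Σ (O − E)² / E
  purple: (300 − 307.125)² / 307.125 = 0.1653
  red: (102 − 102.375)² / 102.375 = 0.0014
  white: (144 − 136.5)² / 136.5 = 0.4121
χ² = 0.1653 + 0.0014 + 0.4121 = 0.5788 ≈ 0.579
Degrees of freedom = 3 − 1 = 2; critical value at α = 0.1 is 4.605.
Since 0.579 < 4.605, we fail to reject the null hypothesis — the data are consistent with the 9:3:4 ratio.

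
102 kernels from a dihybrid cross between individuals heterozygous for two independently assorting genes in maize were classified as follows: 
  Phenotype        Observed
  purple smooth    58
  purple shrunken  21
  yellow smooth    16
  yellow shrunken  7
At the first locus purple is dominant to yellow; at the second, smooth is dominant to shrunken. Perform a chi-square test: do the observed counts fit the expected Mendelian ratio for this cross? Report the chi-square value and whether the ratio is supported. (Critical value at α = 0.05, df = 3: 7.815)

A dihybrid F₂ with independent assortment and complete dominance at both loci gives a 9:3:3:1 phenotypic ratio.
Total ratio parts = 16. Expected numbers out of 102:
  purple smooth: 102 × 9/16 = 57.375
  purple shrunken: 102 × 3/16 = 19.125
  yellow smooth: 102 × 3/16 = 19.125
  yellow shrunken: 102 × 1/16 = 6.375
χ² = Σ (O − E)² / E
  purple smooth: (58 − 57.375)² / 57.375 = 0.0068
  purple shrunken: (21 − 19.125)² / 19.125 = 0.1838
  yellow smooth: (16 − 19.125)² / 19.125 = 0.5106
  yellow shrunken: (7 − 6.375)² / 6.375 = 0.0613
χ² = 0.0068 + 0.1838 + 0.5106 + 0.0613 = 0.7625 ≈ 0.763
Degrees of freedom = 4 − 1 = 3; critical value at α = 0.05 is 7.815.
Since 0.763 < 7.815, we fail to reject the null hypothesis — the data are consistent with the 9:3:3:1 ratio.

0.763; consistent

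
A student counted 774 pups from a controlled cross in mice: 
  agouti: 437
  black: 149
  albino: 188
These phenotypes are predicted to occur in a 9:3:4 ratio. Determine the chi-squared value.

Under the 9:3:4 hypothesis (Σ ratio = 16, N = 774):
  agouti: 774 × 9/16 = 435.375
  black: 774 × 3/16 = 145.125
  albino: 774 × 4/16 = 193.5
χ² = Σ (O − E)² / E
  agouti: (437 − 435.375)² / 435.375 = 0.0061
  black: (149 − 145.125)² / 145.125 = 0.1035
  albino: (188 − 193.5)² / 193.5 = 0.1563
χ² = 0.0061 + 0.1035 + 0.1563 = 0.2659 ≈ 0.266

0.266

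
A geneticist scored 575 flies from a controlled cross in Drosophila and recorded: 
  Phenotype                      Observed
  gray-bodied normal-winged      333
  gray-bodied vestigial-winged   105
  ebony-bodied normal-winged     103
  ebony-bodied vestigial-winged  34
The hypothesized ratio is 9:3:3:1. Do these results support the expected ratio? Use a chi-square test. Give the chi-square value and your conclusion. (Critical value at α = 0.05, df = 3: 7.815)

Under the 9:3:3:1 hypothesis (Σ ratio = 16, N = 575):
  gray-bodied normal-winged: 575 × 9/16 = 323.4375
  gray-bodied vestigial-winged: 575 × 3/16 = 107.8125
  ebony-bodied normal-winged: 575 × 3/16 = 107.8125
  ebony-bodied vestigial-winged: 575 × 1/16 = 35.9375
χ² = Σ (O − E)² / E
  gray-bodied normal-winged: (333 − 323.4375)² / 323.4375 = 0.2827
  gray-bodied vestigial-winged: (105 − 107.8125)² / 107.8125 = 0.0734
  ebony-bodied normal-winged: (103 − 107.8125)² / 107.8125 = 0.2148
  ebony-bodied vestigial-winged: (34 − 35.9375)² / 35.9375 = 0.1045
χ² = 0.2827 + 0.0734 + 0.2148 + 0.1045 = 0.6754 ≈ 0.675
Degrees of freedom = 4 − 1 = 3; critical value at α = 0.05 is 7.815.
Since 0.675 < 7.815, we fail to reject the null hypothesis — the data are consistent with the 9:3:3:1 ratio.

0.675; consistent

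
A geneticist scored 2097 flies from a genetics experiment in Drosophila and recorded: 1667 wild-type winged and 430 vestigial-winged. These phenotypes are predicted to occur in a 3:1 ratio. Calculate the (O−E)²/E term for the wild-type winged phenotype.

5.648

Under the 3:1 hypothesis (Σ ratio = 4, N = 2097):
  wild-type winged: 2097 × 3/4 = 1572.75
  vestigial-winged: 2097 × 1/4 = 524.25
Contribution of wild-type winged: (1667 − 1572.75)² / 1572.75 = 5.6481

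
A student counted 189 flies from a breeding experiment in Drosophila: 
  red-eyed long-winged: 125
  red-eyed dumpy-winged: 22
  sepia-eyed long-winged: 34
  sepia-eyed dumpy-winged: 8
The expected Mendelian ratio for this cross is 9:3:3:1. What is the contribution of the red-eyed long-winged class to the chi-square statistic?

3.285

Under the 9:3:3:1 hypothesis (Σ ratio = 16, N = 189):
  red-eyed long-winged: 189 × 9/16 = 106.3125
  red-eyed dumpy-winged: 189 × 3/16 = 35.4375
  sepia-eyed long-winged: 189 × 3/16 = 35.4375
  sepia-eyed dumpy-winged: 189 × 1/16 = 11.8125
Contribution of red-eyed long-winged: (125 − 106.3125)² / 106.3125 = 3.2849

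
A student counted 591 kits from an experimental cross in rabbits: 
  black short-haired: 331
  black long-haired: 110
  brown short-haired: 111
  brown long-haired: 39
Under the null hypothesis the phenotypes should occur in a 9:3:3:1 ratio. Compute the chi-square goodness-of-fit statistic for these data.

0.128

The 9:3:3:1 ratio has 16 parts, so with N = 591 the expected counts are:
  black short-haired: 591 × 9/16 = 332.4375
  black long-haired: 591 × 3/16 = 110.8125
  brown short-haired: 591 × 3/16 = 110.8125
  brown long-haired: 591 × 1/16 = 36.9375
χ² = Σ (O − E)² / E
  black short-haired: (331 − 332.4375)² / 332.4375 = 0.0062
  black long-haired: (110 − 110.8125)² / 110.8125 = 0.0060
  brown short-haired: (111 − 110.8125)² / 110.8125 = 0.0003
  brown long-haired: (39 − 36.9375)² / 36.9375 = 0.1152
χ² = 0.0062 + 0.0060 + 0.0003 + 0.1152 = 0.1277 ≈ 0.128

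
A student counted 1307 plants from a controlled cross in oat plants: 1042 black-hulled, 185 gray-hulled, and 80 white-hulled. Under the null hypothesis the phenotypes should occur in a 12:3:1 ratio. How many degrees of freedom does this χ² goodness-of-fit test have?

A goodness-of-fit test with 3 phenotype classes has df = 3 − 1 = 2.

2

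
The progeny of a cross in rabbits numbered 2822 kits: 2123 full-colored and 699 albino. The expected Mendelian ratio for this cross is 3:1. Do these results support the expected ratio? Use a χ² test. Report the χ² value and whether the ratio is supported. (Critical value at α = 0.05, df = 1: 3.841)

Total ratio parts = 4. Expected numbers out of 2822:
  full-colored: 2822 × 3/4 = 2116.5
  albino: 2822 × 1/4 = 705.5
χ² = Σ (O − E)² / E
  full-colored: (2123 − 2116.5)² / 2116.5 = 0.0200
  albino: (699 − 705.5)² / 705.5 = 0.0599
χ² = 0.0200 + 0.0599 = 0.0799 ≈ 0.080
Degrees of freedom = 2 − 1 = 1; critical value at α = 0.05 is 3.841.
Since 0.080 < 3.841, we fail to reject the null hypothesis — the data are consistent with the 3:1 ratio.

0.080; consistent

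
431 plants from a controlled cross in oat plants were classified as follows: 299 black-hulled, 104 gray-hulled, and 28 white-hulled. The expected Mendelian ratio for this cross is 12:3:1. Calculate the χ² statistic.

8.514

Expected counts for N = 431 under a 12:3:1 ratio (total parts = 16):
  black-hulled: 431 × 12/16 = 323.25
  gray-hulled: 431 × 3/16 = 80.8125
  white-hulled: 431 × 1/16 = 26.9375
χ² = Σ (O − E)² / E
  black-hulled: (299 − 323.25)² / 323.25 = 1.8192
  gray-hulled: (104 − 80.8125)² / 80.8125 = 6.6532
  white-hulled: (28 − 26.9375)² / 26.9375 = 0.0419
χ² = 1.8192 + 6.6532 + 0.0419 = 8.5143 ≈ 8.514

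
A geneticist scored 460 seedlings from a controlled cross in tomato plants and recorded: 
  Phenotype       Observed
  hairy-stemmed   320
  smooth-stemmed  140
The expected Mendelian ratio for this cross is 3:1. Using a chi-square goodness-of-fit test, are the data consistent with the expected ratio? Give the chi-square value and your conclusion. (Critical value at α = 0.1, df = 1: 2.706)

Expected counts for N = 460 under a 3:1 ratio (total parts = 4):
  hairy-stemmed: 460 × 3/4 = 345
  smooth-stemmed: 460 × 1/4 = 115
χ² = Σ (O − E)² / E
  hairy-stemmed: (320 − 345)² / 345 = 1.8116
  smooth-stemmed: (140 − 115)² / 115 = 5.4348
χ² = 1.8116 + 5.4348 = 7.2464 ≈ 7.246
Degrees of freedom = 2 − 1 = 1; critical value at α = 0.1 is 2.706.
Since 7.246 > 2.706, we reject the null hypothesis — the data do not fit the 3:1 ratio.

7.246; not consistent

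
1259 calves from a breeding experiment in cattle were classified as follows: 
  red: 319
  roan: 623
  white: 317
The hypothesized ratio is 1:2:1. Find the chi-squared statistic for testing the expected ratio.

0.141

The 1:2:1 ratio has 4 parts, so with N = 1259 the expected counts are:
  red: 1259 × 1/4 = 314.75
  roan: 1259 × 2/4 = 629.5
  white: 1259 × 1/4 = 314.75
χ² = Σ (O − E)² / E
  red: (319 − 314.75)² / 314.75 = 0.0574
  roan: (623 − 629.5)² / 629.5 = 0.0671
  white: (317 − 314.75)² / 314.75 = 0.0161
χ² = 0.0574 + 0.0671 + 0.0161 = 0.1406 ≈ 0.141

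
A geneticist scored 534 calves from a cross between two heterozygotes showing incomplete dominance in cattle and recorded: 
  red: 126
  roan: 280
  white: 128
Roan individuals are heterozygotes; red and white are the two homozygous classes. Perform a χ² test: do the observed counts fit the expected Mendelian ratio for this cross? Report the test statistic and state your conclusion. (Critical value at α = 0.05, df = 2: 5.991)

With incomplete dominance, a heterozygote × heterozygote cross gives a 1:2:1 phenotypic ratio.
Total ratio parts = 4. Expected numbers out of 534:
  red: 534 × 1/4 = 133.5
  roan: 534 × 2/4 = 267
  white: 534 × 1/4 = 133.5
χ² = Σ (O − E)² / E
  red: (126 − 133.5)² / 133.5 = 0.4213
  roan: (280 − 267)² / 267 = 0.6330
  white: (128 − 133.5)² / 133.5 = 0.2266
χ² = 0.4213 + 0.6330 + 0.2266 = 1.2809 ≈ 1.281
Degrees of freedom = 3 − 1 = 2; critical value at α = 0.05 is 5.991.
Since 1.281 < 5.991, we fail to reject the null hypothesis — the data are consistent with the 1:2:1 ratio.

1.281; consistent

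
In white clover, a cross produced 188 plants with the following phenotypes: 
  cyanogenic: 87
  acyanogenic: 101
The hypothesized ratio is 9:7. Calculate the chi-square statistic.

7.599

Total ratio parts = 16. Expected numbers out of 188:
  cyanogenic: 188 × 9/16 = 105.75
  acyanogenic: 188 × 7/16 = 82.25
χ² = Σ (O − E)² / E
  cyanogenic: (87 − 105.75)² / 105.75 = 3.3245
  acyanogenic: (101 − 82.25)² / 82.25 = 4.2743
χ² = 3.3245 + 4.2743 = 7.5988 ≈ 7.599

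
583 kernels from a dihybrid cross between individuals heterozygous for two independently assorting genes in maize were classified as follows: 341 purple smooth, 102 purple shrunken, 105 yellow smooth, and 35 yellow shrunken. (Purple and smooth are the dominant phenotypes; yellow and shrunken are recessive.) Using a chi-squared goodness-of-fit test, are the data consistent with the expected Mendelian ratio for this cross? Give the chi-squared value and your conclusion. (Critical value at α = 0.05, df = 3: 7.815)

A dihybrid F₂ with independent assortment and complete dominance at both loci gives a 9:3:3:1 phenotypic ratio.
Total ratio parts = 16. Expected numbers out of 583:
  purple smooth: 583 × 9/16 = 327.9375
  purple shrunken: 583 × 3/16 = 109.3125
  yellow smooth: 583 × 3/16 = 109.3125
  yellow shrunken: 583 × 1/16 = 36.4375
χ² = Σ (O − E)² / E
  purple smooth: (341 − 327.9375)² / 327.9375 = 0.5203
  purple shrunken: (102 − 109.3125)² / 109.3125 = 0.4892
  yellow smooth: (105 − 109.3125)² / 109.3125 = 0.1701
  yellow shrunken: (35 − 36.4375)² / 36.4375 = 0.0567
χ² = 0.5203 + 0.4892 + 0.1701 + 0.0567 = 1.2363 ≈ 1.236
Degrees of freedom = 4 − 1 = 3; critical value at α = 0.05 is 7.815.
Since 1.236 < 7.815, we fail to reject the null hypothesis — the data are consistent with the 9:3:3:1 ratio.

1.236; consistent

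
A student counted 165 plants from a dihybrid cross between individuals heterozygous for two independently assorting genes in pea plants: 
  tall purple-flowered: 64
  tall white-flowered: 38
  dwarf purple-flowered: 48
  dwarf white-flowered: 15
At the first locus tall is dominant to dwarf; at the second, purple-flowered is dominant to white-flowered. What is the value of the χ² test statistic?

22.098

A dihybrid F₂ with independent assortment and complete dominance at both loci gives a 9:3:3:1 phenotypic ratio.
Expected counts for N = 165 under a 9:3:3:1 ratio (total parts = 16):
  tall purple-flowered: 165 × 9/16 = 92.8125
  tall white-flowered: 165 × 3/16 = 30.9375
  dwarf purple-flowered: 165 × 3/16 = 30.9375
  dwarf white-flowered: 165 × 1/16 = 10.3125
χ² = Σ (O − E)² / E
  tall purple-flowered: (64 − 92.8125)² / 92.8125 = 8.9445
  tall white-flowered: (38 − 30.9375)² / 30.9375 = 1.6122
  dwarf purple-flowered: (48 − 30.9375)² / 30.9375 = 9.4102
  dwarf white-flowered: (15 − 10.3125)² / 10.3125 = 2.1307
χ² = 8.9445 + 1.6122 + 9.4102 + 2.1307 = 22.0976 ≈ 22.098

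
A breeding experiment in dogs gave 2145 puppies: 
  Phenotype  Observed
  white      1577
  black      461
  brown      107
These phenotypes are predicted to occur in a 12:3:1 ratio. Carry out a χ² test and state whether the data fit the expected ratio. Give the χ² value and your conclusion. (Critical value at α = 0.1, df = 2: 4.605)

The 12:3:1 ratio has 16 parts, so with N = 2145 the expected counts are:
  white: 2145 × 12/16 = 1608.75
  black: 2145 × 3/16 = 402.1875
  brown: 2145 × 1/16 = 134.0625
χ² = Σ (O − E)² / E
  white: (1577 − 1608.75)² / 1608.75 = 0.6266
  black: (461 − 402.1875)² / 402.1875 = 8.6002
  brown: (107 − 134.0625)² / 134.0625 = 5.4630
χ² = 0.6266 + 8.6002 + 5.4630 = 14.6898 ≈ 14.690
Degrees of freedom = 3 − 1 = 2; critical value at α = 0.1 is 4.605.
Since 14.690 > 4.605, we reject the null hypothesis — the data do not fit the 12:3:1 ratio.

14.690; not consistent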